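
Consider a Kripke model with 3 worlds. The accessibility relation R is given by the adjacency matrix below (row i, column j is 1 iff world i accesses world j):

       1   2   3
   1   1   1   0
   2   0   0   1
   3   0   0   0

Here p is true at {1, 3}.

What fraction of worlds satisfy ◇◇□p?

1/3

1: successors {1, 2}; ◇□p there: 1:T, 2:T. ✓
2: successors {3}; ◇□p there: 3:F. ✗
3: no successors, so ◇◇□p fails. ✗
That's 1 of 3 worlds, so 1/3.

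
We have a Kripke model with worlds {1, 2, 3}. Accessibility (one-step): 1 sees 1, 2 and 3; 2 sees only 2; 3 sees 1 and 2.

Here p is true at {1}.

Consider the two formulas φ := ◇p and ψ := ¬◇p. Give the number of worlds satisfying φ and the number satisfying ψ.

For ◇p:
1: successors {1, 2, 3}; p there: 1:T, 2:F, 3:F. ✓
2: successors {2}; p there: 2:F. ✗
3: successors {1, 2}; p there: 1:T, 2:F. ✓
— 2 worlds.
For ¬◇p:
1: ◇p is T. ✗
2: ◇p is F. ✓
3: ◇p is T. ✗
— 1 world.

2 and 1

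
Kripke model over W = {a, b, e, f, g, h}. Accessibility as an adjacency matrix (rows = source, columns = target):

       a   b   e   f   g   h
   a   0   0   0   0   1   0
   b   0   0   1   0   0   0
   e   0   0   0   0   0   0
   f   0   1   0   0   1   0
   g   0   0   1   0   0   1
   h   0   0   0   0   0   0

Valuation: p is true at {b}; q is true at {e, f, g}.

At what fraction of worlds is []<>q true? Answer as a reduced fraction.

2/3

a: successors {g}; <>q there: g:T. ✓
b: successors {e}; <>q there: e:F. ✗
e: no successors, so []<>q holds vacuously. ✓
f: successors {b, g}; <>q there: b:T, g:T. ✓
g: successors {e, h}; <>q there: e:F, h:F. ✗
h: no successors, so []<>q holds vacuously. ✓
That's 4 of 6 worlds, so 4/6 = 2/3.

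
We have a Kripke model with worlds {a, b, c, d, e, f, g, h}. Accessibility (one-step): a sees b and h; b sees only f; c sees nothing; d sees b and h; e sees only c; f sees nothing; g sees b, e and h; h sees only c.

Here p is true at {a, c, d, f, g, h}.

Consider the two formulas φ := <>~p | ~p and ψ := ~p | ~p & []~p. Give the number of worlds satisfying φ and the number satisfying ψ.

For <>~p | ~p:
a: <>~p is T, ~p is F. ✓
b: <>~p is F, ~p is T. ✓
c: <>~p is F, ~p is F. ✗
d: <>~p is T, ~p is F. ✓
e: <>~p is F, ~p is T. ✓
f: <>~p is F, ~p is F. ✗
g: <>~p is T, ~p is F. ✓
h: <>~p is F, ~p is F. ✗
— 5 worlds.
For ~p | ~p & []~p:
a: ~p is F, ~p & []~p is F. ✗
b: ~p is T, ~p & []~p is F. ✓
c: ~p is F, ~p & []~p is F. ✗
d: ~p is F, ~p & []~p is F. ✗
e: ~p is T, ~p & []~p is F. ✓
f: ~p is F, ~p & []~p is F. ✗
g: ~p is F, ~p & []~p is F. ✗
h: ~p is F, ~p & []~p is F. ✗
— 2 worlds.

5 and 2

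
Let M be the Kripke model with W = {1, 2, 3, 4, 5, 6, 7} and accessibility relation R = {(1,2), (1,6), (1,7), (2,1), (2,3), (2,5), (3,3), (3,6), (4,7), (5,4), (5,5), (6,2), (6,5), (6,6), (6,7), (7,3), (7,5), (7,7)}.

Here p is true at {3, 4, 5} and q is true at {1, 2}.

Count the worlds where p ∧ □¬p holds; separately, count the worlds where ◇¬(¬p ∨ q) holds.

1 and 5

For p ∧ □¬p:
1: p is F, □¬p is T. ✗
2: p is F, □¬p is F. ✗
3: p is T, □¬p is F. ✗
4: p is T, □¬p is T. ✓
5: p is T, □¬p is F. ✗
6: p is F, □¬p is F. ✗
7: p is F, □¬p is F. ✗
— 1 world.
For ◇¬(¬p ∨ q):
1: successors {2, 6, 7}; ¬(¬p ∨ q) there: 2:F, 6:F, 7:F. ✗
2: successors {1, 3, 5}; ¬(¬p ∨ q) there: 1:F, 3:T, 5:T. ✓
3: successors {3, 6}; ¬(¬p ∨ q) there: 3:T, 6:F. ✓
4: successors {7}; ¬(¬p ∨ q) there: 7:F. ✗
5: successors {4, 5}; ¬(¬p ∨ q) there: 4:T, 5:T. ✓
6: successors {2, 5, 6, 7}; ¬(¬p ∨ q) there: 2:F, 5:T, 6:F, 7:F. ✓
7: successors {3, 5, 7}; ¬(¬p ∨ q) there: 3:T, 5:T, 7:F. ✓
— 5 worlds.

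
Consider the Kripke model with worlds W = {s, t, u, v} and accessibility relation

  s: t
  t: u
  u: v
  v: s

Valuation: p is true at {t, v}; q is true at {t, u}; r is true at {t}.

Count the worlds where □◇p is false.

s: successors {t}; ◇p there: t:F. ✗
t: successors {u}; ◇p there: u:T. ✓
u: successors {v}; ◇p there: v:F. ✗
v: successors {s}; ◇p there: s:T. ✓
Satisfying worlds: {t, v}.
So □◇p fails at the other 2 worlds.

2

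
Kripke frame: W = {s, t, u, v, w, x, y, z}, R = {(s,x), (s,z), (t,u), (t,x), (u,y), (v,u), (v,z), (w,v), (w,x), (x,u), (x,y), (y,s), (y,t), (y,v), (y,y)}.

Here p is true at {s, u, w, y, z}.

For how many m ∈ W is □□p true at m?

s: successors {x, z}; □p there: x:T, z:T. ✓
t: successors {u, x}; □p there: u:T, x:T. ✓
u: successors {y}; □p there: y:F. ✗
v: successors {u, z}; □p there: u:T, z:T. ✓
w: successors {v, x}; □p there: v:T, x:T. ✓
x: successors {u, y}; □p there: u:T, y:F. ✗
y: successors {s, t, v, y}; □p there: s:F, t:F, v:T, y:F. ✗
z: no successors, so □□p holds vacuously. ✓
Satisfying worlds: {s, t, v, w, z}.

5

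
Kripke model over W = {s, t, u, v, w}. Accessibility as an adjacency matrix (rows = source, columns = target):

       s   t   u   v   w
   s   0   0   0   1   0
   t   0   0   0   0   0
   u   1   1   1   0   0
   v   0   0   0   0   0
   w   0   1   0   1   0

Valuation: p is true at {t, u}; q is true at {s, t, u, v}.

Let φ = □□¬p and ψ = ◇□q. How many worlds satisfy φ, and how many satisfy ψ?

For □□¬p:
s: successors {v}; □¬p there: v:T. ✓
t: no successors, so □□¬p holds vacuously. ✓
u: successors {s, t, u}; □¬p there: s:T, t:T, u:F. ✗
v: no successors, so □□¬p holds vacuously. ✓
w: successors {t, v}; □¬p there: t:T, v:T. ✓
— 4 worlds.
For ◇□q:
s: successors {v}; □q there: v:T. ✓
t: no successors, so ◇□q fails. ✗
u: successors {s, t, u}; □q there: s:T, t:T, u:T. ✓
v: no successors, so ◇□q fails. ✗
w: successors {t, v}; □q there: t:T, v:T. ✓
— 3 worlds.

4 and 3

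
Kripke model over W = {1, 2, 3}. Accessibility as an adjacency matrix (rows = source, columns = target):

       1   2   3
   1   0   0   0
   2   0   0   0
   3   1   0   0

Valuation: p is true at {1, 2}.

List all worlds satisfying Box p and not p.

1: Box p is T, not p is F. ✗
2: Box p is T, not p is F. ✗
3: Box p is T, not p is T. ✓

{3}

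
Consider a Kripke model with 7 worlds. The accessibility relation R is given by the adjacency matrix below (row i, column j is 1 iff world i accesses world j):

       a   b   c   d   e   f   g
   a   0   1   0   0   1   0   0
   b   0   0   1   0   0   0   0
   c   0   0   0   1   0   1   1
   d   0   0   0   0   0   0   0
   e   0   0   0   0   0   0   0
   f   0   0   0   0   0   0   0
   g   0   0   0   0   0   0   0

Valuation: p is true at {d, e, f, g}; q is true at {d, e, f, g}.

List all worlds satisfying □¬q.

{b, d, e, f, g}

a: successors {b, e}; ¬q there: b:T, e:F. ✗
b: successors {c}; ¬q there: c:T. ✓
c: successors {d, f, g}; ¬q there: d:F, f:F, g:F. ✗
d: no successors, so □¬q holds vacuously. ✓
e: no successors, so □¬q holds vacuously. ✓
f: no successors, so □¬q holds vacuously. ✓
g: no successors, so □¬q holds vacuously. ✓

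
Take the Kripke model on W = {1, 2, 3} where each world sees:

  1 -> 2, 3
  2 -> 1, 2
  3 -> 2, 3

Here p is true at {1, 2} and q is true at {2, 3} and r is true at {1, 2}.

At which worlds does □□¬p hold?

1: successors {2, 3}; □¬p there: 2:F, 3:F. ✗
2: successors {1, 2}; □¬p there: 1:F, 2:F. ✗
3: successors {2, 3}; □¬p there: 2:F, 3:F. ✗

∅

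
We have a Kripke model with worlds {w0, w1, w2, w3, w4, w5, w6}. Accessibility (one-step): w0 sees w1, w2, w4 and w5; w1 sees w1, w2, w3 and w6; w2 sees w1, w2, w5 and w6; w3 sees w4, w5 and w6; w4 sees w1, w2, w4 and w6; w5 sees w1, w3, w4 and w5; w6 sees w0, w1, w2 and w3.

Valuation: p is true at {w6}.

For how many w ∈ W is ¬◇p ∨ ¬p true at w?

7

w0: ¬◇p is T, ¬p is T. ✓
w1: ¬◇p is F, ¬p is T. ✓
w2: ¬◇p is F, ¬p is T. ✓
w3: ¬◇p is F, ¬p is T. ✓
w4: ¬◇p is F, ¬p is T. ✓
w5: ¬◇p is T, ¬p is T. ✓
w6: ¬◇p is T, ¬p is F. ✓
Satisfying worlds: {w0, w1, w2, w3, w4, w5, w6}.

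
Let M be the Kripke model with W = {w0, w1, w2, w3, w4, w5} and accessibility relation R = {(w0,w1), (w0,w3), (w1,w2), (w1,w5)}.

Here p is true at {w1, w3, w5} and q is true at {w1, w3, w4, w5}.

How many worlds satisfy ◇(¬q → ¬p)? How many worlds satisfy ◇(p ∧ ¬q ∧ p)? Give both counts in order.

2 and 0

For ◇(¬q → ¬p):
w0: successors {w1, w3}; ¬q → ¬p there: w1:T, w3:T. ✓
w1: successors {w2, w5}; ¬q → ¬p there: w2:T, w5:T. ✓
w2: no successors, so ◇(¬q → ¬p) fails. ✗
w3: no successors, so ◇(¬q → ¬p) fails. ✗
w4: no successors, so ◇(¬q → ¬p) fails. ✗
w5: no successors, so ◇(¬q → ¬p) fails. ✗
— 2 worlds.
For ◇(p ∧ ¬q ∧ p):
w0: successors {w1, w3}; p ∧ ¬q ∧ p there: w1:F, w3:F. ✗
w1: successors {w2, w5}; p ∧ ¬q ∧ p there: w2:F, w5:F. ✗
w2: no successors, so ◇(p ∧ ¬q ∧ p) fails. ✗
w3: no successors, so ◇(p ∧ ¬q ∧ p) fails. ✗
w4: no successors, so ◇(p ∧ ¬q ∧ p) fails. ✗
w5: no successors, so ◇(p ∧ ¬q ∧ p) fails. ✗
— 0 worlds.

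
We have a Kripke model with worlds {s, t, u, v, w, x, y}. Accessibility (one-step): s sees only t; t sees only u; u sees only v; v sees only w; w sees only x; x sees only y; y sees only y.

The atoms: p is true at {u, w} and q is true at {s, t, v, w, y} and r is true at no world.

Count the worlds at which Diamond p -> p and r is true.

s: Diamond p is F, p and r is F. ✓
t: Diamond p is T, p and r is F. ✗
u: Diamond p is F, p and r is F. ✓
v: Diamond p is T, p and r is F. ✗
w: Diamond p is F, p and r is F. ✓
x: Diamond p is F, p and r is F. ✓
y: Diamond p is F, p and r is F. ✓
Satisfying worlds: {s, u, w, x, y}.

5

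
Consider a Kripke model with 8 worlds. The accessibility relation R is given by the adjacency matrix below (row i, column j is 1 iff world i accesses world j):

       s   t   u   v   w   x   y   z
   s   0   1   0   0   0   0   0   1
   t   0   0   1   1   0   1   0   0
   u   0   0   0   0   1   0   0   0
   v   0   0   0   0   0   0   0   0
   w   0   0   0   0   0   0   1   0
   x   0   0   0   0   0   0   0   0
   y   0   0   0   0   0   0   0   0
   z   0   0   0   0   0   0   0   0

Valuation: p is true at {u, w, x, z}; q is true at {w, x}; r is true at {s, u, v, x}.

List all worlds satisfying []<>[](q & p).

{u, v, x, y, z}

s: successors {t, z}; <>[](q & p) there: t:T, z:F. ✗
t: successors {u, v, x}; <>[](q & p) there: u:F, v:F, x:F. ✗
u: successors {w}; <>[](q & p) there: w:T. ✓
v: no successors, so []<>[](q & p) holds vacuously. ✓
w: successors {y}; <>[](q & p) there: y:F. ✗
x: no successors, so []<>[](q & p) holds vacuously. ✓
y: no successors, so []<>[](q & p) holds vacuously. ✓
z: no successors, so []<>[](q & p) holds vacuously. ✓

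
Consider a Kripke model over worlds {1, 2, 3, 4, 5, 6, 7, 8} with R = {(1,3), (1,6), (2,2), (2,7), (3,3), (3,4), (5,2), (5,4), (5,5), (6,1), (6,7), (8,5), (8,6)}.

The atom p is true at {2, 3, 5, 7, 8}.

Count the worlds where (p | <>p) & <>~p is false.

1: p | <>p is T, <>~p is T. ✓
2: p | <>p is T, <>~p is F. ✗
3: p | <>p is T, <>~p is T. ✓
4: p | <>p is F, <>~p is F. ✗
5: p | <>p is T, <>~p is T. ✓
6: p | <>p is T, <>~p is T. ✓
7: p | <>p is T, <>~p is F. ✗
8: p | <>p is T, <>~p is T. ✓
Satisfying worlds: {1, 3, 5, 6, 8}.
So (p | <>p) & <>~p fails at the other 3 worlds.

3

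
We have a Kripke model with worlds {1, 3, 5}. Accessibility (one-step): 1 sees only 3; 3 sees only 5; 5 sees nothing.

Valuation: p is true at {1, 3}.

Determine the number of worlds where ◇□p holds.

1

1: successors {3}; □p there: 3:F. ✗
3: successors {5}; □p there: 5:T. ✓
5: no successors, so ◇□p fails. ✗
Satisfying worlds: {3}.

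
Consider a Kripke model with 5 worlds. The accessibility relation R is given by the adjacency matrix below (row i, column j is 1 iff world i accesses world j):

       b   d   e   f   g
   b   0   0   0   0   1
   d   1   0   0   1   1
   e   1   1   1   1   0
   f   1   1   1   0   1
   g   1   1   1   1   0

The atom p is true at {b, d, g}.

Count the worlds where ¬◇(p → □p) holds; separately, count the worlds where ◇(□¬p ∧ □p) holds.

For ¬◇(p → □p):
b: ◇(p → □p) is F. ✓
d: ◇(p → □p) is T. ✗
e: ◇(p → □p) is T. ✗
f: ◇(p → □p) is T. ✗
g: ◇(p → □p) is T. ✗
— 1 world.
For ◇(□¬p ∧ □p):
b: successors {g}; □¬p ∧ □p there: g:F. ✗
d: successors {b, f, g}; □¬p ∧ □p there: b:F, f:F, g:F. ✗
e: successors {b, d, e, f}; □¬p ∧ □p there: b:F, d:F, e:F, f:F. ✗
f: successors {b, d, e, g}; □¬p ∧ □p there: b:F, d:F, e:F, g:F. ✗
g: successors {b, d, e, f}; □¬p ∧ □p there: b:F, d:F, e:F, f:F. ✗
— 0 worlds.

1 and 0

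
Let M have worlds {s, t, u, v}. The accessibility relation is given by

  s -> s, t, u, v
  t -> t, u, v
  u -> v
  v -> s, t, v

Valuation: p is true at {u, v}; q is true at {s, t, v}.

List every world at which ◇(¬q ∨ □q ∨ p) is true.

{s, t, u, v}

s: successors {s, t, u, v}; ¬q ∨ □q ∨ p there: s:F, t:F, u:T, v:T. ✓
t: successors {t, u, v}; ¬q ∨ □q ∨ p there: t:F, u:T, v:T. ✓
u: successors {v}; ¬q ∨ □q ∨ p there: v:T. ✓
v: successors {s, t, v}; ¬q ∨ □q ∨ p there: s:F, t:F, v:T. ✓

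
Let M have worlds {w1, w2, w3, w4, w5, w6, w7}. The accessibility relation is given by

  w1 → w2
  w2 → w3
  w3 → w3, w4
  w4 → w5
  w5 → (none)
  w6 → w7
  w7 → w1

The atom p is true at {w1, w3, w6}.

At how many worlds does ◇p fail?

4

w1: successors {w2}; p there: w2:F. ✗
w2: successors {w3}; p there: w3:T. ✓
w3: successors {w3, w4}; p there: w3:T, w4:F. ✓
w4: successors {w5}; p there: w5:F. ✗
w5: no successors, so ◇p fails. ✗
w6: successors {w7}; p there: w7:F. ✗
w7: successors {w1}; p there: w1:T. ✓
Satisfying worlds: {w2, w3, w7}.
So ◇p fails at the other 4 worlds.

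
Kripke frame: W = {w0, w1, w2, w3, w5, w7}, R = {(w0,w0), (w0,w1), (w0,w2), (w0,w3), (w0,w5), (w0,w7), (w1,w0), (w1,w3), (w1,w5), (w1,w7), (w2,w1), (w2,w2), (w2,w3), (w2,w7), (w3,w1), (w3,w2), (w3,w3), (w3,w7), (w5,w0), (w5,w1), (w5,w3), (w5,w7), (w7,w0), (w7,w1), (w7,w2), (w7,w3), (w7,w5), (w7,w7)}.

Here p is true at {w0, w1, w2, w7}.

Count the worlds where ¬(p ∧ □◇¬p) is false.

4

w0: p ∧ □◇¬p is T. ✗
w1: p ∧ □◇¬p is T. ✗
w2: p ∧ □◇¬p is T. ✗
w3: p ∧ □◇¬p is F. ✓
w5: p ∧ □◇¬p is F. ✓
w7: p ∧ □◇¬p is T. ✗
Satisfying worlds: {w3, w5}.
So ¬(p ∧ □◇¬p) fails at the other 4 worlds.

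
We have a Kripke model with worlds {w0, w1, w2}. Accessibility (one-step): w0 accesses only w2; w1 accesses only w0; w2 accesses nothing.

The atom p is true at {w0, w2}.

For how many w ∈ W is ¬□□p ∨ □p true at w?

3

w0: ¬□□p is F, □p is T. ✓
w1: ¬□□p is F, □p is T. ✓
w2: ¬□□p is F, □p is T. ✓
Satisfying worlds: {w0, w1, w2}.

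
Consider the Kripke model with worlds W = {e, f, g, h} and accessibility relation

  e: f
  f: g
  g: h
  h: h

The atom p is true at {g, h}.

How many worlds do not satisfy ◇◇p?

0

e: successors {f}; ◇p there: f:T. ✓
f: successors {g}; ◇p there: g:T. ✓
g: successors {h}; ◇p there: h:T. ✓
h: successors {h}; ◇p there: h:T. ✓
Satisfying worlds: {e, f, g, h}.
So ◇◇p fails at the other 0 worlds.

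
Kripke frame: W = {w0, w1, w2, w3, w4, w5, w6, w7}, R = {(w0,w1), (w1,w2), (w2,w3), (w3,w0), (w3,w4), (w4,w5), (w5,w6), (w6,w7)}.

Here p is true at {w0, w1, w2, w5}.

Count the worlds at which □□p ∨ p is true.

7

w0: □□p is T, p is T. ✓
w1: □□p is F, p is T. ✓
w2: □□p is F, p is T. ✓
w3: □□p is T, p is F. ✓
w4: □□p is F, p is F. ✗
w5: □□p is F, p is T. ✓
w6: □□p is T, p is F. ✓
w7: □□p is T, p is F. ✓
Satisfying worlds: {w0, w1, w2, w3, w5, w6, w7}.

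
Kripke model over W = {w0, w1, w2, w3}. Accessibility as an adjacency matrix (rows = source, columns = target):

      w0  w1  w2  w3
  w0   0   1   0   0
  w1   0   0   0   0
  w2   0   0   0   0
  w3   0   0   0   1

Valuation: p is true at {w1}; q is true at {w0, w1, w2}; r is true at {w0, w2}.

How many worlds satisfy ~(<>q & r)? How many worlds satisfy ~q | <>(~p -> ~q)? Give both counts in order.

For ~(<>q & r):
w0: <>q & r is T. ✗
w1: <>q & r is F. ✓
w2: <>q & r is F. ✓
w3: <>q & r is F. ✓
— 3 worlds.
For ~q | <>(~p -> ~q):
w0: ~q is F, <>(~p -> ~q) is T. ✓
w1: ~q is F, <>(~p -> ~q) is F. ✗
w2: ~q is F, <>(~p -> ~q) is F. ✗
w3: ~q is T, <>(~p -> ~q) is T. ✓
— 2 worlds.

3 and 2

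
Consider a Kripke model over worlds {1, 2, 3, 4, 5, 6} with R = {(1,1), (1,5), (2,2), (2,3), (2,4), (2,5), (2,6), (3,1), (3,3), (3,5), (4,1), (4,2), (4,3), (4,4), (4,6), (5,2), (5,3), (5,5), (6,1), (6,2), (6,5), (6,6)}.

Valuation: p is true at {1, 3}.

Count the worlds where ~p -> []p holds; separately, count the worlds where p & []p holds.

For ~p -> []p:
1: ~p is F, []p is F. ✓
2: ~p is T, []p is F. ✗
3: ~p is F, []p is F. ✓
4: ~p is T, []p is F. ✗
5: ~p is T, []p is F. ✗
6: ~p is T, []p is F. ✗
— 2 worlds.
For p & []p:
1: p is T, []p is F. ✗
2: p is F, []p is F. ✗
3: p is T, []p is F. ✗
4: p is F, []p is F. ✗
5: p is F, []p is F. ✗
6: p is F, []p is F. ✗
— 0 worlds.

2 and 0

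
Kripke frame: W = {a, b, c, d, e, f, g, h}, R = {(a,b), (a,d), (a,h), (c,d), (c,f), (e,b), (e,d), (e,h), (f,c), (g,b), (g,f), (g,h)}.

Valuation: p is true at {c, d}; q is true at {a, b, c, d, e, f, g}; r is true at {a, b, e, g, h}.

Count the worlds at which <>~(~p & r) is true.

a: successors {b, d, h}; ~(~p & r) there: b:F, d:T, h:F. ✓
b: no successors, so <>~(~p & r) fails. ✗
c: successors {d, f}; ~(~p & r) there: d:T, f:T. ✓
d: no successors, so <>~(~p & r) fails. ✗
e: successors {b, d, h}; ~(~p & r) there: b:F, d:T, h:F. ✓
f: successors {c}; ~(~p & r) there: c:T. ✓
g: successors {b, f, h}; ~(~p & r) there: b:F, f:T, h:F. ✓
h: no successors, so <>~(~p & r) fails. ✗
Satisfying worlds: {a, c, e, f, g}.

5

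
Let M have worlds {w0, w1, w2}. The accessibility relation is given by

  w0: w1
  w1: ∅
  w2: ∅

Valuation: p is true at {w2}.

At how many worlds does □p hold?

w0: successors {w1}; p there: w1:F. ✗
w1: no successors, so □p holds vacuously. ✓
w2: no successors, so □p holds vacuously. ✓
Satisfying worlds: {w1, w2}.

2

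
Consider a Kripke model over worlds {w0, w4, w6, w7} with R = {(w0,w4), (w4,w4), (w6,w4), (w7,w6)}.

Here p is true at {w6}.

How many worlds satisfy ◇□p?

w0: successors {w4}; □p there: w4:F. ✗
w4: successors {w4}; □p there: w4:F. ✗
w6: successors {w4}; □p there: w4:F. ✗
w7: successors {w6}; □p there: w6:F. ✗
Satisfying worlds: ∅.

0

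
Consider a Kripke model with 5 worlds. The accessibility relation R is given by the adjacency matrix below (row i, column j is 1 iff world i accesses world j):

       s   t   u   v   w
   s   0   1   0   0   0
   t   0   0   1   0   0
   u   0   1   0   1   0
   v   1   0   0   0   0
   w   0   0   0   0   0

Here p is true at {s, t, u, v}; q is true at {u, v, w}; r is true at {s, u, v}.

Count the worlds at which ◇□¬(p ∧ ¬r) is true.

2

s: successors {t}; □¬(p ∧ ¬r) there: t:T. ✓
t: successors {u}; □¬(p ∧ ¬r) there: u:F. ✗
u: successors {t, v}; □¬(p ∧ ¬r) there: t:T, v:T. ✓
v: successors {s}; □¬(p ∧ ¬r) there: s:F. ✗
w: no successors, so ◇□¬(p ∧ ¬r) fails. ✗
Satisfying worlds: {s, u}.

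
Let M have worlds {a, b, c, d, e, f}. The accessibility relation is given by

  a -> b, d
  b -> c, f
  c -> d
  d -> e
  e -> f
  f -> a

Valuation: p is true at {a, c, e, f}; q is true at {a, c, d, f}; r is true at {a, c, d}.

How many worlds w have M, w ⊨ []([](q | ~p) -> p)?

a: successors {b, d}; [](q | ~p) -> p there: b:F, d:T. ✗
b: successors {c, f}; [](q | ~p) -> p there: c:T, f:T. ✓
c: successors {d}; [](q | ~p) -> p there: d:T. ✓
d: successors {e}; [](q | ~p) -> p there: e:T. ✓
e: successors {f}; [](q | ~p) -> p there: f:T. ✓
f: successors {a}; [](q | ~p) -> p there: a:T. ✓
Satisfying worlds: {b, c, d, e, f}.

5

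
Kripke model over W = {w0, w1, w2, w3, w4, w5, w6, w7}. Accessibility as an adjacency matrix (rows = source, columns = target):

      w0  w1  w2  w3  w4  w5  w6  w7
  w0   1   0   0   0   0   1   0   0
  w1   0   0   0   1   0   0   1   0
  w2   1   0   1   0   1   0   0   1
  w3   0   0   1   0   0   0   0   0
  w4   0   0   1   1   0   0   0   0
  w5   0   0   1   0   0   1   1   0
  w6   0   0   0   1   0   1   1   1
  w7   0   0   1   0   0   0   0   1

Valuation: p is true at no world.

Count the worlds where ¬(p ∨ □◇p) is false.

w0: p ∨ □◇p is F. ✓
w1: p ∨ □◇p is F. ✓
w2: p ∨ □◇p is F. ✓
w3: p ∨ □◇p is F. ✓
w4: p ∨ □◇p is F. ✓
w5: p ∨ □◇p is F. ✓
w6: p ∨ □◇p is F. ✓
w7: p ∨ □◇p is F. ✓
Satisfying worlds: {w0, w1, w2, w3, w4, w5, w6, w7}.
So ¬(p ∨ □◇p) fails at the other 0 worlds.

0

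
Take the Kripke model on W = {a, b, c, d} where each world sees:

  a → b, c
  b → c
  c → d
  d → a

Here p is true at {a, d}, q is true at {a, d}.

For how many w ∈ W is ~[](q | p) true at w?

2

a: [](q | p) is F. ✓
b: [](q | p) is F. ✓
c: [](q | p) is T. ✗
d: [](q | p) is T. ✗
Satisfying worlds: {a, b}.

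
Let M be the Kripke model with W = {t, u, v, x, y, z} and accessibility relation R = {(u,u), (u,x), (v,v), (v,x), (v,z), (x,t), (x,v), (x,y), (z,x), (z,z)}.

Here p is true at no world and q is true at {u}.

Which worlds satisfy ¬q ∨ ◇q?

{t, u, v, x, y, z}

t: ¬q is T, ◇q is F. ✓
u: ¬q is F, ◇q is T. ✓
v: ¬q is T, ◇q is F. ✓
x: ¬q is T, ◇q is F. ✓
y: ¬q is T, ◇q is F. ✓
z: ¬q is T, ◇q is F. ✓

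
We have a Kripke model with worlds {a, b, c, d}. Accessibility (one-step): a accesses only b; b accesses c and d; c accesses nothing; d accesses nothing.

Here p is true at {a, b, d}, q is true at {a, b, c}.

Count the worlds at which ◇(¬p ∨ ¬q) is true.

1

a: successors {b}; ¬p ∨ ¬q there: b:F. ✗
b: successors {c, d}; ¬p ∨ ¬q there: c:T, d:T. ✓
c: no successors, so ◇(¬p ∨ ¬q) fails. ✗
d: no successors, so ◇(¬p ∨ ¬q) fails. ✗
Satisfying worlds: {b}.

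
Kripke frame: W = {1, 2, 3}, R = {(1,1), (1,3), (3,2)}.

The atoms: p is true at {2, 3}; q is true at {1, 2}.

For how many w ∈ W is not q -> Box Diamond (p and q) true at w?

2

1: not q is F, Box Diamond (p and q) is F. ✓
2: not q is F, Box Diamond (p and q) is T. ✓
3: not q is T, Box Diamond (p and q) is F. ✗
Satisfying worlds: {1, 2}.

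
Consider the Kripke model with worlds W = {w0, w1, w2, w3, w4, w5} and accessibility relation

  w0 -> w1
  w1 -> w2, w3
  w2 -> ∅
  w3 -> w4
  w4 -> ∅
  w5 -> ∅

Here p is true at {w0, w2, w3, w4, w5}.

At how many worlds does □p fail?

1

w0: successors {w1}; p there: w1:F. ✗
w1: successors {w2, w3}; p there: w2:T, w3:T. ✓
w2: no successors, so □p holds vacuously. ✓
w3: successors {w4}; p there: w4:T. ✓
w4: no successors, so □p holds vacuously. ✓
w5: no successors, so □p holds vacuously. ✓
Satisfying worlds: {w1, w2, w3, w4, w5}.
So □p fails at the other 1 world.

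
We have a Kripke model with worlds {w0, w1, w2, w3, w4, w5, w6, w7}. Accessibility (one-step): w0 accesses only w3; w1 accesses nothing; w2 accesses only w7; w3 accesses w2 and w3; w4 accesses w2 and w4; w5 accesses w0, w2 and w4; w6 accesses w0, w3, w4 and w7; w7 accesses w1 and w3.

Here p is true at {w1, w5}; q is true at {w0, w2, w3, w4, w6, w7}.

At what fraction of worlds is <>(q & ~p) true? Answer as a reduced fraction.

7/8

w0: successors {w3}; q & ~p there: w3:T. ✓
w1: no successors, so <>(q & ~p) fails. ✗
w2: successors {w7}; q & ~p there: w7:T. ✓
w3: successors {w2, w3}; q & ~p there: w2:T, w3:T. ✓
w4: successors {w2, w4}; q & ~p there: w2:T, w4:T. ✓
w5: successors {w0, w2, w4}; q & ~p there: w0:T, w2:T, w4:T. ✓
w6: successors {w0, w3, w4, w7}; q & ~p there: w0:T, w3:T, w4:T, w7:T. ✓
w7: successors {w1, w3}; q & ~p there: w1:F, w3:T. ✓
That's 7 of 8 worlds, so 7/8.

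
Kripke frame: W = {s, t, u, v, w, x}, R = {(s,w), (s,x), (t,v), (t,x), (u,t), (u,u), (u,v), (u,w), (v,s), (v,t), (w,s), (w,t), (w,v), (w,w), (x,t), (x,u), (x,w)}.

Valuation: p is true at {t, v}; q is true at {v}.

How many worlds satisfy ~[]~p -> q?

2

s: ~[]~p is F, q is F. ✓
t: ~[]~p is T, q is F. ✗
u: ~[]~p is T, q is F. ✗
v: ~[]~p is T, q is T. ✓
w: ~[]~p is T, q is F. ✗
x: ~[]~p is T, q is F. ✗
Satisfying worlds: {s, v}.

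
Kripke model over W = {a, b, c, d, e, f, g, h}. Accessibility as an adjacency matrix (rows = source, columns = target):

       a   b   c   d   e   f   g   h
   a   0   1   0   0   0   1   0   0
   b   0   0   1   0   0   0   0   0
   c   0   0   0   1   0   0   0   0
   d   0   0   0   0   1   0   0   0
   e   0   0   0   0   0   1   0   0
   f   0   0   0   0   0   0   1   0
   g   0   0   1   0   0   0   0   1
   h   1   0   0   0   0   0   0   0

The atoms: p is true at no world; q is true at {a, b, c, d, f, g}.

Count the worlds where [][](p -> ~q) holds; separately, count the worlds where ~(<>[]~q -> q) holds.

For [][](p -> ~q):
a: successors {b, f}; [](p -> ~q) there: b:T, f:T. ✓
b: successors {c}; [](p -> ~q) there: c:T. ✓
c: successors {d}; [](p -> ~q) there: d:T. ✓
d: successors {e}; [](p -> ~q) there: e:T. ✓
e: successors {f}; [](p -> ~q) there: f:T. ✓
f: successors {g}; [](p -> ~q) there: g:T. ✓
g: successors {c, h}; [](p -> ~q) there: c:T, h:T. ✓
h: successors {a}; [](p -> ~q) there: a:T. ✓
— 8 worlds.
For ~(<>[]~q -> q):
a: <>[]~q -> q is T. ✗
b: <>[]~q -> q is T. ✗
c: <>[]~q -> q is T. ✗
d: <>[]~q -> q is T. ✗
e: <>[]~q -> q is T. ✗
f: <>[]~q -> q is T. ✗
g: <>[]~q -> q is T. ✗
h: <>[]~q -> q is T. ✗
— 0 worlds.

8 and 0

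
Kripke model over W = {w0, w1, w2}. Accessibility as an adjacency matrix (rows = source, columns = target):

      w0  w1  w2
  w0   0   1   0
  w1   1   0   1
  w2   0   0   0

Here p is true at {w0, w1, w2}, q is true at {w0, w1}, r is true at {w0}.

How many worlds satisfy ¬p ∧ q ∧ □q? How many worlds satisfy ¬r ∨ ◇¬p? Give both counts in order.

0 and 2

For ¬p ∧ q ∧ □q:
w0: ¬p ∧ q is F, □q is T. ✗
w1: ¬p ∧ q is F, □q is F. ✗
w2: ¬p ∧ q is F, □q is T. ✗
— 0 worlds.
For ¬r ∨ ◇¬p:
w0: ¬r is F, ◇¬p is F. ✗
w1: ¬r is T, ◇¬p is F. ✓
w2: ¬r is T, ◇¬p is F. ✓
— 2 worlds.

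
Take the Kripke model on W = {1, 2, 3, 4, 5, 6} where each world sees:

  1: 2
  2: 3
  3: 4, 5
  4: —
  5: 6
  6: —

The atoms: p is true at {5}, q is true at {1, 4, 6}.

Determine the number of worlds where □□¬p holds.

1: successors {2}; □¬p there: 2:T. ✓
2: successors {3}; □¬p there: 3:F. ✗
3: successors {4, 5}; □¬p there: 4:T, 5:T. ✓
4: no successors, so □□¬p holds vacuously. ✓
5: successors {6}; □¬p there: 6:T. ✓
6: no successors, so □□¬p holds vacuously. ✓
Satisfying worlds: {1, 3, 4, 5, 6}.

5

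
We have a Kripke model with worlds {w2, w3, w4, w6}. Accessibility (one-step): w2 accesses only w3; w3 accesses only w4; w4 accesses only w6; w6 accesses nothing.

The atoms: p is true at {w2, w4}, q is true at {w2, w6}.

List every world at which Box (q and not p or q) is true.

{w4, w6}

w2: successors {w3}; q and not p or q there: w3:F. ✗
w3: successors {w4}; q and not p or q there: w4:F. ✗
w4: successors {w6}; q and not p or q there: w6:T. ✓
w6: no successors, so Box (q and not p or q) holds vacuously. ✓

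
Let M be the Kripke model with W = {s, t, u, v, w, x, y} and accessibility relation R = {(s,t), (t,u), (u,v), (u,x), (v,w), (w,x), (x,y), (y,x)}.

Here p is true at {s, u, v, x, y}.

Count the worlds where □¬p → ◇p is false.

2

s: □¬p is T, ◇p is F. ✗
t: □¬p is F, ◇p is T. ✓
u: □¬p is F, ◇p is T. ✓
v: □¬p is T, ◇p is F. ✗
w: □¬p is F, ◇p is T. ✓
x: □¬p is F, ◇p is T. ✓
y: □¬p is F, ◇p is T. ✓
Satisfying worlds: {t, u, w, x, y}.
So □¬p → ◇p fails at the other 2 worlds.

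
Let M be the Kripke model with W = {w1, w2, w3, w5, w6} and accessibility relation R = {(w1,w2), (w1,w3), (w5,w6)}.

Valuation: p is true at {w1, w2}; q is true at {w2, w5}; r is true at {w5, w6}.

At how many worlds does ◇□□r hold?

2

w1: successors {w2, w3}; □□r there: w2:T, w3:T. ✓
w2: no successors, so ◇□□r fails. ✗
w3: no successors, so ◇□□r fails. ✗
w5: successors {w6}; □□r there: w6:T. ✓
w6: no successors, so ◇□□r fails. ✗
Satisfying worlds: {w1, w5}.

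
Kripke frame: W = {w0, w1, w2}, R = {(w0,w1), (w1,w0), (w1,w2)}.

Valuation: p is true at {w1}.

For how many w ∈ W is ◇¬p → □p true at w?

w0: ◇¬p is F, □p is T. ✓
w1: ◇¬p is T, □p is F. ✗
w2: ◇¬p is F, □p is T. ✓
Satisfying worlds: {w0, w2}.

2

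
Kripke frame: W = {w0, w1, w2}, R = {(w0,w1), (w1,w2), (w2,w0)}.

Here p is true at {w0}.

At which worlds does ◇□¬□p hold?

{w1, w2}

w0: successors {w1}; □¬□p there: w1:F. ✗
w1: successors {w2}; □¬□p there: w2:T. ✓
w2: successors {w0}; □¬□p there: w0:T. ✓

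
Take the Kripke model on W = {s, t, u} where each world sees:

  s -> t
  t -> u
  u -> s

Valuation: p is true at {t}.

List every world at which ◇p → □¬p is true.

s: ◇p is T, □¬p is F. ✗
t: ◇p is F, □¬p is T. ✓
u: ◇p is F, □¬p is T. ✓

{t, u}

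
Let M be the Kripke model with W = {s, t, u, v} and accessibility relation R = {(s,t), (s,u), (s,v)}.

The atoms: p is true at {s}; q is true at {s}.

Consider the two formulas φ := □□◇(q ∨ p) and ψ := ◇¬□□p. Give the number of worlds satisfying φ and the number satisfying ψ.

4 and 0

For □□◇(q ∨ p):
s: successors {t, u, v}; □◇(q ∨ p) there: t:T, u:T, v:T. ✓
t: no successors, so □□◇(q ∨ p) holds vacuously. ✓
u: no successors, so □□◇(q ∨ p) holds vacuously. ✓
v: no successors, so □□◇(q ∨ p) holds vacuously. ✓
— 4 worlds.
For ◇¬□□p:
s: successors {t, u, v}; ¬□□p there: t:F, u:F, v:F. ✗
t: no successors, so ◇¬□□p fails. ✗
u: no successors, so ◇¬□□p fails. ✗
v: no successors, so ◇¬□□p fails. ✗
— 0 worlds.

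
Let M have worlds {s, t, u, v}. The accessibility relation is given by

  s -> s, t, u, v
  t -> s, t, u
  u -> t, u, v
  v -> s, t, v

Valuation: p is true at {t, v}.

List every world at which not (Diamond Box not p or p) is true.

{s, u}

s: Diamond Box not p or p is F. ✓
t: Diamond Box not p or p is T. ✗
u: Diamond Box not p or p is F. ✓
v: Diamond Box not p or p is T. ✗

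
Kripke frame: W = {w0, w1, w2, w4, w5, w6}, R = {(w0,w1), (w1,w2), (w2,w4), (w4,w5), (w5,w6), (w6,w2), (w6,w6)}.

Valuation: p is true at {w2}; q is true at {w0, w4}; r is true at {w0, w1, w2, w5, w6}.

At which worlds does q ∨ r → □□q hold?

w0: q ∨ r is T, □□q is F. ✗
w1: q ∨ r is T, □□q is T. ✓
w2: q ∨ r is T, □□q is F. ✗
w4: q ∨ r is T, □□q is F. ✗
w5: q ∨ r is T, □□q is F. ✗
w6: q ∨ r is T, □□q is F. ✗

{w1}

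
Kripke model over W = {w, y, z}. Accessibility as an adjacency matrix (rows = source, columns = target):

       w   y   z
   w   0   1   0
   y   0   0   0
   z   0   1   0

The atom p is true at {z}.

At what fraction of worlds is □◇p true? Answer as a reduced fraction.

w: successors {y}; ◇p there: y:F. ✗
y: no successors, so □◇p holds vacuously. ✓
z: successors {y}; ◇p there: y:F. ✗
That's 1 of 3 worlds, so 1/3.

1/3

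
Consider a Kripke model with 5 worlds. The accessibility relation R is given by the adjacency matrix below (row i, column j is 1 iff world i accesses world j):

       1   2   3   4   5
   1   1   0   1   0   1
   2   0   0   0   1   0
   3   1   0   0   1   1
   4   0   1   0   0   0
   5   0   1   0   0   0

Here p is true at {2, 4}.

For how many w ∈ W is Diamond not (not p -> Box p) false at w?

1: successors {1, 3, 5}; not (not p -> Box p) there: 1:T, 3:T, 5:F. ✓
2: successors {4}; not (not p -> Box p) there: 4:F. ✗
3: successors {1, 4, 5}; not (not p -> Box p) there: 1:T, 4:F, 5:F. ✓
4: successors {2}; not (not p -> Box p) there: 2:F. ✗
5: successors {2}; not (not p -> Box p) there: 2:F. ✗
Satisfying worlds: {1, 3}.
So Diamond not (not p -> Box p) fails at the other 3 worlds.

3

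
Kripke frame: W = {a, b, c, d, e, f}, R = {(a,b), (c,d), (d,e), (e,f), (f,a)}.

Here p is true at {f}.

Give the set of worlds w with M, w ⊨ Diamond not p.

a: successors {b}; not p there: b:T. ✓
b: no successors, so Diamond not p fails. ✗
c: successors {d}; not p there: d:T. ✓
d: successors {e}; not p there: e:T. ✓
e: successors {f}; not p there: f:F. ✗
f: successors {a}; not p there: a:T. ✓

{a, c, d, f}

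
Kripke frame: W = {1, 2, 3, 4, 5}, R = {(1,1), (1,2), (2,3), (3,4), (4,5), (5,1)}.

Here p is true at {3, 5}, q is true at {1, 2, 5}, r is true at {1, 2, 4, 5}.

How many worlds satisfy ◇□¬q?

1: successors {1, 2}; □¬q there: 1:F, 2:T. ✓
2: successors {3}; □¬q there: 3:T. ✓
3: successors {4}; □¬q there: 4:F. ✗
4: successors {5}; □¬q there: 5:F. ✗
5: successors {1}; □¬q there: 1:F. ✗
Satisfying worlds: {1, 2}.

2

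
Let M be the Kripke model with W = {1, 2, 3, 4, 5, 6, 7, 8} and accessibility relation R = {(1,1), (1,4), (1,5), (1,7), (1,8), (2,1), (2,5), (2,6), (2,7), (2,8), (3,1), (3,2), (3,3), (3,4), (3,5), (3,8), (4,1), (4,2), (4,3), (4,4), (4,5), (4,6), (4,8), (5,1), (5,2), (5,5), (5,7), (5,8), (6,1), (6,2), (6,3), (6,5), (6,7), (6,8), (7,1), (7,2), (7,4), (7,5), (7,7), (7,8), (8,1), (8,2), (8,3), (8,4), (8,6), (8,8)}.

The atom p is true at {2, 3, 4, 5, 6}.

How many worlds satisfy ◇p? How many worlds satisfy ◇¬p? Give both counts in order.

8 and 8

For ◇p:
1: successors {1, 4, 5, 7, 8}; p there: 1:F, 4:T, 5:T, 7:F, 8:F. ✓
2: successors {1, 5, 6, 7, 8}; p there: 1:F, 5:T, 6:T, 7:F, 8:F. ✓
3: successors {1, 2, 3, 4, 5, 8}; p there: 1:F, 2:T, 3:T, 4:T, 5:T, 8:F. ✓
4: successors {1, 2, 3, 4, 5, 6, 8}; p there: 1:F, 2:T, 3:T, 4:T, 5:T, 6:T, 8:F. ✓
5: successors {1, 2, 5, 7, 8}; p there: 1:F, 2:T, 5:T, 7:F, 8:F. ✓
6: successors {1, 2, 3, 5, 7, 8}; p there: 1:F, 2:T, 3:T, 5:T, 7:F, 8:F. ✓
7: successors {1, 2, 4, 5, 7, 8}; p there: 1:F, 2:T, 4:T, 5:T, 7:F, 8:F. ✓
8: successors {1, 2, 3, 4, 6, 8}; p there: 1:F, 2:T, 3:T, 4:T, 6:T, 8:F. ✓
— 8 worlds.
For ◇¬p:
1: successors {1, 4, 5, 7, 8}; ¬p there: 1:T, 4:F, 5:F, 7:T, 8:T. ✓
2: successors {1, 5, 6, 7, 8}; ¬p there: 1:T, 5:F, 6:F, 7:T, 8:T. ✓
3: successors {1, 2, 3, 4, 5, 8}; ¬p there: 1:T, 2:F, 3:F, 4:F, 5:F, 8:T. ✓
4: successors {1, 2, 3, 4, 5, 6, 8}; ¬p there: 1:T, 2:F, 3:F, 4:F, 5:F, 6:F, 8:T. ✓
5: successors {1, 2, 5, 7, 8}; ¬p there: 1:T, 2:F, 5:F, 7:T, 8:T. ✓
6: successors {1, 2, 3, 5, 7, 8}; ¬p there: 1:T, 2:F, 3:F, 5:F, 7:T, 8:T. ✓
7: successors {1, 2, 4, 5, 7, 8}; ¬p there: 1:T, 2:F, 4:F, 5:F, 7:T, 8:T. ✓
8: successors {1, 2, 3, 4, 6, 8}; ¬p there: 1:T, 2:F, 3:F, 4:F, 6:F, 8:T. ✓
— 8 worlds.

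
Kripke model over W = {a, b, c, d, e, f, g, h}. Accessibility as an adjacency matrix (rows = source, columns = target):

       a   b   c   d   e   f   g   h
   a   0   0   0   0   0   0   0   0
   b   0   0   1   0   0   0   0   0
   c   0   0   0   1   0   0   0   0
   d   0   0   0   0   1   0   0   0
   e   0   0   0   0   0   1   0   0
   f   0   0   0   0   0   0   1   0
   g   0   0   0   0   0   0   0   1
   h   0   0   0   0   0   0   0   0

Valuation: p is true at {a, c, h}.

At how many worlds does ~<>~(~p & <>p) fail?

5

a: <>~(~p & <>p) is F. ✓
b: <>~(~p & <>p) is T. ✗
c: <>~(~p & <>p) is T. ✗
d: <>~(~p & <>p) is T. ✗
e: <>~(~p & <>p) is T. ✗
f: <>~(~p & <>p) is F. ✓
g: <>~(~p & <>p) is T. ✗
h: <>~(~p & <>p) is F. ✓
Satisfying worlds: {a, f, h}.
So ~<>~(~p & <>p) fails at the other 5 worlds.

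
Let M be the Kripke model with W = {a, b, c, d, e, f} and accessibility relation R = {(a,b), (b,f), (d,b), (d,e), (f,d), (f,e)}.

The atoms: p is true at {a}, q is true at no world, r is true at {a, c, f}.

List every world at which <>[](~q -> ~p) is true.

{a, b, d, f}

a: successors {b}; [](~q -> ~p) there: b:T. ✓
b: successors {f}; [](~q -> ~p) there: f:T. ✓
c: no successors, so <>[](~q -> ~p) fails. ✗
d: successors {b, e}; [](~q -> ~p) there: b:T, e:T. ✓
e: no successors, so <>[](~q -> ~p) fails. ✗
f: successors {d, e}; [](~q -> ~p) there: d:T, e:T. ✓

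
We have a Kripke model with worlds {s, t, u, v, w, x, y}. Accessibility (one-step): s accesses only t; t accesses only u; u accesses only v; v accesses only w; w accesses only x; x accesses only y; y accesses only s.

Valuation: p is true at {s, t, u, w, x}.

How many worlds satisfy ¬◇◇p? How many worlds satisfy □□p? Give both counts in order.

For ¬◇◇p:
s: ◇◇p is T. ✗
t: ◇◇p is F. ✓
u: ◇◇p is T. ✗
v: ◇◇p is T. ✗
w: ◇◇p is F. ✓
x: ◇◇p is T. ✗
y: ◇◇p is T. ✗
— 2 worlds.
For □□p:
s: successors {t}; □p there: t:T. ✓
t: successors {u}; □p there: u:F. ✗
u: successors {v}; □p there: v:T. ✓
v: successors {w}; □p there: w:T. ✓
w: successors {x}; □p there: x:F. ✗
x: successors {y}; □p there: y:T. ✓
y: successors {s}; □p there: s:T. ✓
— 5 worlds.

2 and 5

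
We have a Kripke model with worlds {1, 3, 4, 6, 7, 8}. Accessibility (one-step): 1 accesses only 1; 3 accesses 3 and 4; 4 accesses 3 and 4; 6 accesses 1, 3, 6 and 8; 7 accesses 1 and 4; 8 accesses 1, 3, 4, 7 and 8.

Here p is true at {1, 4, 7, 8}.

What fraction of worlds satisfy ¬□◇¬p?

1: □◇¬p is F. ✓
3: □◇¬p is T. ✗
4: □◇¬p is T. ✗
6: □◇¬p is F. ✓
7: □◇¬p is F. ✓
8: □◇¬p is F. ✓
That's 4 of 6 worlds, so 4/6 = 2/3.

2/3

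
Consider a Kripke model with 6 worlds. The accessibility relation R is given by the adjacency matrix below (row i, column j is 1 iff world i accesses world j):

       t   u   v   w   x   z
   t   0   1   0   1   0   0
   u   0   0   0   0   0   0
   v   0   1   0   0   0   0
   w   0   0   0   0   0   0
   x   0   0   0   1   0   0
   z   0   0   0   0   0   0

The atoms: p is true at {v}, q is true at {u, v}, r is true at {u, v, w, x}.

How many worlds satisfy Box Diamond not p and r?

2

t: Box Diamond not p is F, r is F. ✗
u: Box Diamond not p is T, r is T. ✓
v: Box Diamond not p is F, r is T. ✗
w: Box Diamond not p is T, r is T. ✓
x: Box Diamond not p is F, r is T. ✗
z: Box Diamond not p is T, r is F. ✗
Satisfying worlds: {u, w}.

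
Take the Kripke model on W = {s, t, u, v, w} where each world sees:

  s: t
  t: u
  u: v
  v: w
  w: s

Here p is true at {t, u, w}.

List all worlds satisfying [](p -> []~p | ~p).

{t, u, v, w}

s: successors {t}; p -> []~p | ~p there: t:F. ✗
t: successors {u}; p -> []~p | ~p there: u:T. ✓
u: successors {v}; p -> []~p | ~p there: v:T. ✓
v: successors {w}; p -> []~p | ~p there: w:T. ✓
w: successors {s}; p -> []~p | ~p there: s:T. ✓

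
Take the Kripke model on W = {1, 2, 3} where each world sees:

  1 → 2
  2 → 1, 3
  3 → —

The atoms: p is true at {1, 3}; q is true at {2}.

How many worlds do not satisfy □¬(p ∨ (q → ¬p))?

2

1: successors {2}; ¬(p ∨ (q → ¬p)) there: 2:F. ✗
2: successors {1, 3}; ¬(p ∨ (q → ¬p)) there: 1:F, 3:F. ✗
3: no successors, so □¬(p ∨ (q → ¬p)) holds vacuously. ✓
Satisfying worlds: {3}.
So □¬(p ∨ (q → ¬p)) fails at the other 2 worlds.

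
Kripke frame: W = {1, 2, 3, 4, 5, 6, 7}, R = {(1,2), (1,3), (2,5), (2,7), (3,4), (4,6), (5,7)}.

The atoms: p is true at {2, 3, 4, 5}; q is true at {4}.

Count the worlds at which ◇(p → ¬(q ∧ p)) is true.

1: successors {2, 3}; p → ¬(q ∧ p) there: 2:T, 3:T. ✓
2: successors {5, 7}; p → ¬(q ∧ p) there: 5:T, 7:T. ✓
3: successors {4}; p → ¬(q ∧ p) there: 4:F. ✗
4: successors {6}; p → ¬(q ∧ p) there: 6:T. ✓
5: successors {7}; p → ¬(q ∧ p) there: 7:T. ✓
6: no successors, so ◇(p → ¬(q ∧ p)) fails. ✗
7: no successors, so ◇(p → ¬(q ∧ p)) fails. ✗
Satisfying worlds: {1, 2, 4, 5}.

4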